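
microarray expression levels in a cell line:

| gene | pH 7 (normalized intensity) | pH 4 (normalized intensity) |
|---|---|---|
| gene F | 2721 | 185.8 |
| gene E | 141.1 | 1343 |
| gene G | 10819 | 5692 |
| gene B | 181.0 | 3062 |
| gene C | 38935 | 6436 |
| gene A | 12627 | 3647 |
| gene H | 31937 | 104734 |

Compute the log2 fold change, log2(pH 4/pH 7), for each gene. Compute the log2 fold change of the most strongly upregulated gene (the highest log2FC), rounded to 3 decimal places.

log2(185.8/2721) = -3.872  (gene F)
log2(1343/141.1) = 3.251  (gene E)
log2(5692/10819) = -0.927  (gene G)
log2(3062/181.0) = 4.080  (gene B)
log2(6436/38935) = -2.597  (gene C)
log2(3647/12627) = -1.792  (gene A)
log2(104734/31937) = 1.713  (gene H)
gene B is most strongly upregulated.

4.080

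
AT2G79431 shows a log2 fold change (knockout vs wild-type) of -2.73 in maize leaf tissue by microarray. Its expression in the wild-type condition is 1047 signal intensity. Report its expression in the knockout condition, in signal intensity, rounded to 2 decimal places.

Fold change = 2^(-2.73) = 0.1507
knockout expression = 1047 × 0.1507 = 157.81

157.81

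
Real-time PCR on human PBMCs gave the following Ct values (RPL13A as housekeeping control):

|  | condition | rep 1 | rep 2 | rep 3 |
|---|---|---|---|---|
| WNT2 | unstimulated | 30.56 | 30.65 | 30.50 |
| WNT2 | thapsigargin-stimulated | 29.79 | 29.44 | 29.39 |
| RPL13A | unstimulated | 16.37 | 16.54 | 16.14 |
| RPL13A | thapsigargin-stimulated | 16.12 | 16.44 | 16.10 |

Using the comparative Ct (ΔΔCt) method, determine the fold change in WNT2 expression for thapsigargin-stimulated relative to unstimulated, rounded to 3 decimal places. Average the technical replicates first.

Mean Ct: WNT2 unstimulated 30.570; WNT2 thapsigargin-stimulated 29.540; RPL13A unstimulated 16.350; RPL13A thapsigargin-stimulated 16.220
ΔCt(unstimulated) = 30.570 − 16.350 = 14.220
ΔCt(thapsigargin-stimulated) = 29.540 − 16.220 = 13.320
ΔΔCt = 13.320 − 14.220 = -0.900
Fold change = 2^(−(-0.900)) = 2^0.900 = 1.8661

1.866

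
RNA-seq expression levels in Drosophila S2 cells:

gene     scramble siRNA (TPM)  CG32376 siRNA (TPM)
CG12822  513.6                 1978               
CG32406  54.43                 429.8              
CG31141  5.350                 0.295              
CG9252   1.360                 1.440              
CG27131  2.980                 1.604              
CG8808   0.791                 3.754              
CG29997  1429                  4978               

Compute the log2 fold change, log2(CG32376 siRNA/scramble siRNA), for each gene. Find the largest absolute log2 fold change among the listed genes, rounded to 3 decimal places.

4.181

log2(1978/513.6) = 1.945  (CG12822)
log2(429.8/54.43) = 2.981  (CG32406)
log2(0.295/5.350) = -4.181  (CG31141)
log2(1.440/1.360) = 0.082  (CG9252)
log2(1.604/2.980) = -0.894  (CG27131)
log2(3.754/0.791) = 2.247  (CG8808)
log2(4978/1429) = 1.801  (CG29997)
The largest magnitude belongs to CG31141.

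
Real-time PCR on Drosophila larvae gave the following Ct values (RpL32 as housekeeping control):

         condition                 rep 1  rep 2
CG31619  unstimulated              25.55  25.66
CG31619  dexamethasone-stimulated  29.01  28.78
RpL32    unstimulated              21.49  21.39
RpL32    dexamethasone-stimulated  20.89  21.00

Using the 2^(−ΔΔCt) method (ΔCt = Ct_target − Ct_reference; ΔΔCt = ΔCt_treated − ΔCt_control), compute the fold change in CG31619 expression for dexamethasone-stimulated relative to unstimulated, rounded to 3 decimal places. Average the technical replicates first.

0.073

Mean Ct: CG31619 unstimulated 25.605; CG31619 dexamethasone-stimulated 28.895; RpL32 unstimulated 21.440; RpL32 dexamethasone-stimulated 20.945
ΔCt(unstimulated) = 25.605 − 21.440 = 4.165
ΔCt(dexamethasone-stimulated) = 28.895 − 20.945 = 7.950
ΔΔCt = 7.950 − 4.165 = 3.785
Fold change = 2^(−3.785) = 0.0725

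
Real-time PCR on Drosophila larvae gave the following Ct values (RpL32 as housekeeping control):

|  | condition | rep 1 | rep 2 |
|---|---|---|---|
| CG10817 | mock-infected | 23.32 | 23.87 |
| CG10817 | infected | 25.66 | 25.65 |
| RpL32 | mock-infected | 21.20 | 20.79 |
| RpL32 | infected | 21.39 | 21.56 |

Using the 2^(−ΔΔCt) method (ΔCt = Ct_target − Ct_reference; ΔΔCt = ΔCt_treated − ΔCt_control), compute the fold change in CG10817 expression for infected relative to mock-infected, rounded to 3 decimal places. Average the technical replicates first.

0.334

Mean Ct: CG10817 mock-infected 23.595; CG10817 infected 25.655; RpL32 mock-infected 20.995; RpL32 infected 21.475
ΔCt(mock-infected) = 23.595 − 20.995 = 2.600
ΔCt(infected) = 25.655 − 21.475 = 4.180
ΔΔCt = 4.180 − 2.600 = 1.580
Fold change = 2^(−1.580) = 0.3345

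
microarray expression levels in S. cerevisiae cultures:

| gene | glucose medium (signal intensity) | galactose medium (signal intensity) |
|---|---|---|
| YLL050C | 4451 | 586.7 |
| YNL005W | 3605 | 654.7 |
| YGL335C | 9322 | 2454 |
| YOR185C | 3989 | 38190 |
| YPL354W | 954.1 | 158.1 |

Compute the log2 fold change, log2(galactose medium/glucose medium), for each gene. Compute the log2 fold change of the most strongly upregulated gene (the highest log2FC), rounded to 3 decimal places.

3.259

log2(586.7/4451) = -2.923  (YLL050C)
log2(654.7/3605) = -2.461  (YNL005W)
log2(2454/9322) = -1.926  (YGL335C)
log2(38190/3989) = 3.259  (YOR185C)
log2(158.1/954.1) = -2.593  (YPL354W)
YOR185C is most strongly upregulated.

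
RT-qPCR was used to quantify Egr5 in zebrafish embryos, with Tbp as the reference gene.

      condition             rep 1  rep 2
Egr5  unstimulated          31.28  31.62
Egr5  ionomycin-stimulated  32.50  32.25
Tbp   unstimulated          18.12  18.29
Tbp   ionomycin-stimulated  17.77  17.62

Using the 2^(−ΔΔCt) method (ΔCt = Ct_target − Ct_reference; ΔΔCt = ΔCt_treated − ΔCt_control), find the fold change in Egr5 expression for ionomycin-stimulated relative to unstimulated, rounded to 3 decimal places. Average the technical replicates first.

Mean Ct: Egr5 unstimulated 31.450; Egr5 ionomycin-stimulated 32.375; Tbp unstimulated 18.205; Tbp ionomycin-stimulated 17.695
ΔCt(unstimulated) = 31.450 − 18.205 = 13.245
ΔCt(ionomycin-stimulated) = 32.375 − 17.695 = 14.680
ΔΔCt = 14.680 − 13.245 = 1.435
Fold change = 2^(−1.435) = 0.3698

0.370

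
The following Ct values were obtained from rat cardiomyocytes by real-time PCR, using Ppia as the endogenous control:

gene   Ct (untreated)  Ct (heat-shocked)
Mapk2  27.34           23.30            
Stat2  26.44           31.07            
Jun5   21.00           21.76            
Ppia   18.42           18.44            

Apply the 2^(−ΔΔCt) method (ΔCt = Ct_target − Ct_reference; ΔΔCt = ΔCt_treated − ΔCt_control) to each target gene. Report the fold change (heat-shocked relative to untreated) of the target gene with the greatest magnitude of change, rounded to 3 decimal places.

0.041

Mapk2: ΔΔCt = (23.30−18.44) − (27.34−18.42) = 4.86 − 8.92 = -4.06; fold change = 2^4.06 = 16.679
Stat2: ΔΔCt = (31.07−18.44) − (26.44−18.42) = 12.63 − 8.02 = 4.61; fold change = 2^-4.61 = 0.041
Jun5: ΔΔCt = (21.76−18.44) − (21.00−18.42) = 3.32 − 2.58 = 0.74; fold change = 2^-0.74 = 0.599
Stat2 has the largest |ΔΔCt| = 4.61.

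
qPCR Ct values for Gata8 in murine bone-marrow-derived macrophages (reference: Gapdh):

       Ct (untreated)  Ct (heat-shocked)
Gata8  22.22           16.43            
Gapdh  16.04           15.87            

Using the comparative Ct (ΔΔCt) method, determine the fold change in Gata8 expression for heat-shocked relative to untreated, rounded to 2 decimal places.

49.18

ΔCt(untreated) = 22.220 − 16.040 = 6.180
ΔCt(heat-shocked) = 16.430 − 15.870 = 0.560
ΔΔCt = 0.560 − 6.180 = -5.620
Fold change = 2^(−(-5.620)) = 2^5.620 = 49.180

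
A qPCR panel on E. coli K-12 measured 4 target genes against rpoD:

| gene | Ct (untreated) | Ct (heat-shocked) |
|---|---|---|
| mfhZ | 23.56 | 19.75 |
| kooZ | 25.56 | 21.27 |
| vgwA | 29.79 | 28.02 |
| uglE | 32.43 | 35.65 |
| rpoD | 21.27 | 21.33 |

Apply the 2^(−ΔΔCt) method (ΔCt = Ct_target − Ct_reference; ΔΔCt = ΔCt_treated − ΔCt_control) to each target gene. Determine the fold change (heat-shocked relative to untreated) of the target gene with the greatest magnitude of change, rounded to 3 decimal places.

mfhZ: ΔΔCt = (19.75−21.33) − (23.56−21.27) = -1.58 − 2.29 = -3.87; fold change = 2^3.87 = 14.621
kooZ: ΔΔCt = (21.27−21.33) − (25.56−21.27) = -0.06 − 4.29 = -4.35; fold change = 2^4.35 = 20.393
vgwA: ΔΔCt = (28.02−21.33) − (29.79−21.27) = 6.69 − 8.52 = -1.83; fold change = 2^1.83 = 3.555
uglE: ΔΔCt = (35.65−21.33) − (32.43−21.27) = 14.32 − 11.16 = 3.16; fold change = 2^-3.16 = 0.112
kooZ has the largest |ΔΔCt| = 4.35.

20.393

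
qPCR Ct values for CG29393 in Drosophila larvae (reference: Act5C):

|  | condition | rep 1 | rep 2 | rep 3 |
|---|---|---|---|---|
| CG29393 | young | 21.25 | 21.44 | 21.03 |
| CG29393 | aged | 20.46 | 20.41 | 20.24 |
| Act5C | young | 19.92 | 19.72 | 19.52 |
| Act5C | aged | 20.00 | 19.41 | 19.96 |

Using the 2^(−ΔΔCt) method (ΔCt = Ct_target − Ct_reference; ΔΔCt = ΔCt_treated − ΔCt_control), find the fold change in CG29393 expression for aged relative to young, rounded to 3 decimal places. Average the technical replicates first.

1.919

Mean Ct: CG29393 young 21.240; CG29393 aged 20.370; Act5C young 19.720; Act5C aged 19.790
ΔCt(young) = 21.240 − 19.720 = 1.520
ΔCt(aged) = 20.370 − 19.790 = 0.580
ΔΔCt = 0.580 − 1.520 = -0.940
Fold change = 2^(−(-0.940)) = 2^0.940 = 1.9185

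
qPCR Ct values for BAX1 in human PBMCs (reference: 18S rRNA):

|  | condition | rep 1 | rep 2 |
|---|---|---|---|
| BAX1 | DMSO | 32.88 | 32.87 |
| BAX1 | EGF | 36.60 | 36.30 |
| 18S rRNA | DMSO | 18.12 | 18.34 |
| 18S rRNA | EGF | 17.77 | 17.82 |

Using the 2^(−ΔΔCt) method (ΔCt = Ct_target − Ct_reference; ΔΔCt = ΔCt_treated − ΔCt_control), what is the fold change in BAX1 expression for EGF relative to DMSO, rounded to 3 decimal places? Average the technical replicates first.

0.062

Mean Ct: BAX1 DMSO 32.875; BAX1 EGF 36.450; 18S rRNA DMSO 18.230; 18S rRNA EGF 17.795
ΔCt(DMSO) = 32.875 − 18.230 = 14.645
ΔCt(EGF) = 36.450 − 17.795 = 18.655
ΔΔCt = 18.655 − 14.645 = 4.010
Fold change = 2^(−4.010) = 0.0621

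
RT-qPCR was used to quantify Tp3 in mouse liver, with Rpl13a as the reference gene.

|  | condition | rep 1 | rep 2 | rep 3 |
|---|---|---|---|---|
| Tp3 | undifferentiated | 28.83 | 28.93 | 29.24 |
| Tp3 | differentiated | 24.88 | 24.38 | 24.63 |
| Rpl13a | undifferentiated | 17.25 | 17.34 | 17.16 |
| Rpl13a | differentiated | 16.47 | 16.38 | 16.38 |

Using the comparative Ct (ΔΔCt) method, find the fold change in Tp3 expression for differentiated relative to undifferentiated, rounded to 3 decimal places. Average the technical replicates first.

11.551

Mean Ct: Tp3 undifferentiated 29.000; Tp3 differentiated 24.630; Rpl13a undifferentiated 17.250; Rpl13a differentiated 16.410
ΔCt(undifferentiated) = 29.000 − 17.250 = 11.750
ΔCt(differentiated) = 24.630 − 16.410 = 8.220
ΔΔCt = 8.220 − 11.750 = -3.530
Fold change = 2^(−(-3.530)) = 2^3.530 = 11.5514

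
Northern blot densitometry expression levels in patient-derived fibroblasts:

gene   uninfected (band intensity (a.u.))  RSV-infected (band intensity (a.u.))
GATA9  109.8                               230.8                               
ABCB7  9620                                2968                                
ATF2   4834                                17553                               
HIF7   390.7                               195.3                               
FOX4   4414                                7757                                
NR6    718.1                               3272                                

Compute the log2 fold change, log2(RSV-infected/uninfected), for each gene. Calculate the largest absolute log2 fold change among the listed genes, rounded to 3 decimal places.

2.188

log2(230.8/109.8) = 1.072  (GATA9)
log2(2968/9620) = -1.697  (ABCB7)
log2(17553/4834) = 1.860  (ATF2)
log2(195.3/390.7) = -1.000  (HIF7)
log2(7757/4414) = 0.813  (FOX4)
log2(3272/718.1) = 2.188  (NR6)
The largest magnitude belongs to NR6.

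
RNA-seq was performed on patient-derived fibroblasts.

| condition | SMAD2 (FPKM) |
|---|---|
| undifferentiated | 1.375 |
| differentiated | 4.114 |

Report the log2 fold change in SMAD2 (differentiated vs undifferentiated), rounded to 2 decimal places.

1.58

Fold change = 4.114 / 1.375 = 2.9920
log2(2.9920) = 1.581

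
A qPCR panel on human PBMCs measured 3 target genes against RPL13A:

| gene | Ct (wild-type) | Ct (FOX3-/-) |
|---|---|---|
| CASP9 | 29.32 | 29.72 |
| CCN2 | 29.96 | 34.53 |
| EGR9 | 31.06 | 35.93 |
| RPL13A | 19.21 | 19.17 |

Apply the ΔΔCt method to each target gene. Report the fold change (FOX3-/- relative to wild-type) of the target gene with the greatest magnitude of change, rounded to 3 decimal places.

CASP9: ΔΔCt = (29.72−19.17) − (29.32−19.21) = 10.55 − 10.11 = 0.44; fold change = 2^-0.44 = 0.737
CCN2: ΔΔCt = (34.53−19.17) − (29.96−19.21) = 15.36 − 10.75 = 4.61; fold change = 2^-4.61 = 0.041
EGR9: ΔΔCt = (35.93−19.17) − (31.06−19.21) = 16.76 − 11.85 = 4.91; fold change = 2^-4.91 = 0.033
EGR9 has the largest |ΔΔCt| = 4.91.

0.033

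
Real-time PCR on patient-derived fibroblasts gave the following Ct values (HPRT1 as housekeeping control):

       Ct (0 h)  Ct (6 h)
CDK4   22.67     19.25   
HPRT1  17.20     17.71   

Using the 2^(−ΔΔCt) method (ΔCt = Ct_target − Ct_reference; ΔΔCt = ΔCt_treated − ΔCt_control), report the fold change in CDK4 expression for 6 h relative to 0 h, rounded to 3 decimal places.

ΔCt(0 h) = 22.670 − 17.200 = 5.470
ΔCt(6 h) = 19.250 − 17.710 = 1.540
ΔΔCt = 1.540 − 5.470 = -3.930
Fold change = 2^(−(-3.930)) = 2^3.930 = 15.2422

15.242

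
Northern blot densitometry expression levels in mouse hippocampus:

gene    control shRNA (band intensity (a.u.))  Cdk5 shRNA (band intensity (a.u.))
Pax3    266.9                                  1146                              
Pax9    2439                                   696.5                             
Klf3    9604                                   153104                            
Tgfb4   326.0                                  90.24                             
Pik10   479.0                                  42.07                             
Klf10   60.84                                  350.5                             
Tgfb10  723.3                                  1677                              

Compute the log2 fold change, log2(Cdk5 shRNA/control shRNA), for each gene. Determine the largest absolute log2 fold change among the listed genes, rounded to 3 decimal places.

3.995

log2(1146/266.9) = 2.102  (Pax3)
log2(696.5/2439) = -1.808  (Pax9)
log2(153104/9604) = 3.995  (Klf3)
log2(90.24/326.0) = -1.853  (Tgfb4)
log2(42.07/479.0) = -3.509  (Pik10)
log2(350.5/60.84) = 2.526  (Klf10)
log2(1677/723.3) = 1.213  (Tgfb10)
The largest magnitude belongs to Klf3.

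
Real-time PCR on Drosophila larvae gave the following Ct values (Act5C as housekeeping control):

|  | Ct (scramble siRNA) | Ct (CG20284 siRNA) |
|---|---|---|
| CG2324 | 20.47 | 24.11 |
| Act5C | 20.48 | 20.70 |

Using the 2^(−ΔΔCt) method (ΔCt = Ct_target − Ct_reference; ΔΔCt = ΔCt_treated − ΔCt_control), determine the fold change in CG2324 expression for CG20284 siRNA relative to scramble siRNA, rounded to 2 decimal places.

ΔCt(scramble siRNA) = 20.470 − 20.480 = -0.010
ΔCt(CG20284 siRNA) = 24.110 − 20.700 = 3.410
ΔΔCt = 3.410 − (-0.010) = 3.420
Fold change = 2^(−3.420) = 0.093

0.09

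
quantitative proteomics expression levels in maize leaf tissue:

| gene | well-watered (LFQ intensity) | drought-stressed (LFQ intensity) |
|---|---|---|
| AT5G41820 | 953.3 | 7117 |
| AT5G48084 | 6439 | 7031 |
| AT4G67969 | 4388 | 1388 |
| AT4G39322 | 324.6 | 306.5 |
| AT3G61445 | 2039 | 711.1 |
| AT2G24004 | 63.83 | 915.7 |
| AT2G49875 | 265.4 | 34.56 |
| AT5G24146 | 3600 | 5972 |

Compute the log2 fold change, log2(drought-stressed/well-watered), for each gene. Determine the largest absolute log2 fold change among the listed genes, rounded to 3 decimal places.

log2(7117/953.3) = 2.900  (AT5G41820)
log2(7031/6439) = 0.127  (AT5G48084)
log2(1388/4388) = -1.661  (AT4G67969)
log2(306.5/324.6) = -0.083  (AT4G39322)
log2(711.1/2039) = -1.520  (AT3G61445)
log2(915.7/63.83) = 3.843  (AT2G24004)
log2(34.56/265.4) = -2.941  (AT2G49875)
log2(5972/3600) = 0.730  (AT5G24146)
The largest magnitude belongs to AT2G24004.

3.843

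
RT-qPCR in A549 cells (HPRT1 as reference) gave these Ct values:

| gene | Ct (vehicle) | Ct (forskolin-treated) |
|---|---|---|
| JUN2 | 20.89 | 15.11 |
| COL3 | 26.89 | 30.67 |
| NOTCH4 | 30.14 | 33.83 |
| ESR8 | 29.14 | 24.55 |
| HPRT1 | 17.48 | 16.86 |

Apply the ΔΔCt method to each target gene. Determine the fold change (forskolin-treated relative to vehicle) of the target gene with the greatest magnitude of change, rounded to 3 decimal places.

JUN2: ΔΔCt = (15.11−16.86) − (20.89−17.48) = -1.75 − 3.41 = -5.16; fold change = 2^5.16 = 35.753
COL3: ΔΔCt = (30.67−16.86) − (26.89−17.48) = 13.81 − 9.41 = 4.40; fold change = 2^-4.40 = 0.047
NOTCH4: ΔΔCt = (33.83−16.86) − (30.14−17.48) = 16.97 − 12.66 = 4.31; fold change = 2^-4.31 = 0.050
ESR8: ΔΔCt = (24.55−16.86) − (29.14−17.48) = 7.69 − 11.66 = -3.97; fold change = 2^3.97 = 15.671
JUN2 has the largest |ΔΔCt| = 5.16.

35.753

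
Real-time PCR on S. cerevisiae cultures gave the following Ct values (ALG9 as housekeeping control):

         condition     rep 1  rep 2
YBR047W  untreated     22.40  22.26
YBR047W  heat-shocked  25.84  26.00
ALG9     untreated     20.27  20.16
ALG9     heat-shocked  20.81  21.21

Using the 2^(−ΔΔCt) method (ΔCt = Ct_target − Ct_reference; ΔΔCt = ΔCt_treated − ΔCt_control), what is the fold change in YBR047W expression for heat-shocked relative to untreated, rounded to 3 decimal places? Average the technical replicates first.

Mean Ct: YBR047W untreated 22.330; YBR047W heat-shocked 25.920; ALG9 untreated 20.215; ALG9 heat-shocked 21.010
ΔCt(untreated) = 22.330 − 20.215 = 2.115
ΔCt(heat-shocked) = 25.920 − 21.010 = 4.910
ΔΔCt = 4.910 − 2.115 = 2.795
Fold change = 2^(−2.795) = 0.1441

0.144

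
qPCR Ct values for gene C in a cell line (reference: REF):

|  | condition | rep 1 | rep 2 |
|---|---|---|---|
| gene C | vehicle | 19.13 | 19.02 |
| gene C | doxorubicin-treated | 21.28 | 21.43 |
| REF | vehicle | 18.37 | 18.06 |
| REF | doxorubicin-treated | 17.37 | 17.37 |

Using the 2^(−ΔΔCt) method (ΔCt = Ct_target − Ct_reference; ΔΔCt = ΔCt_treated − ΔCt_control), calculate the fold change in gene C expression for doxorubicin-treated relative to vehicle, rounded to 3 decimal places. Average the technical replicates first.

Mean Ct: gene C vehicle 19.075; gene C doxorubicin-treated 21.355; REF vehicle 18.215; REF doxorubicin-treated 17.370
ΔCt(vehicle) = 19.075 − 18.215 = 0.860
ΔCt(doxorubicin-treated) = 21.355 − 17.370 = 3.985
ΔΔCt = 3.985 − 0.860 = 3.125
Fold change = 2^(−3.125) = 0.1146

0.115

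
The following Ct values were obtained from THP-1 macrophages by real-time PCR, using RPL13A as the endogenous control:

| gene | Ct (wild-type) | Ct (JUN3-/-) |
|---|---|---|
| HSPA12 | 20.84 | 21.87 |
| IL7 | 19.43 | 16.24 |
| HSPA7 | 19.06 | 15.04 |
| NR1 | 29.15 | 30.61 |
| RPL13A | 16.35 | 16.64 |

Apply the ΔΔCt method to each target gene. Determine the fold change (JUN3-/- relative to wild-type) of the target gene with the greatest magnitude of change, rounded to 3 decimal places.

19.835

HSPA12: ΔΔCt = (21.87−16.64) − (20.84−16.35) = 5.23 − 4.49 = 0.74; fold change = 2^-0.74 = 0.599
IL7: ΔΔCt = (16.24−16.64) − (19.43−16.35) = -0.40 − 3.08 = -3.48; fold change = 2^3.48 = 11.158
HSPA7: ΔΔCt = (15.04−16.64) − (19.06−16.35) = -1.60 − 2.71 = -4.31; fold change = 2^4.31 = 19.835
NR1: ΔΔCt = (30.61−16.64) − (29.15−16.35) = 13.97 − 12.80 = 1.17; fold change = 2^-1.17 = 0.444
HSPA7 has the largest |ΔΔCt| = 4.31.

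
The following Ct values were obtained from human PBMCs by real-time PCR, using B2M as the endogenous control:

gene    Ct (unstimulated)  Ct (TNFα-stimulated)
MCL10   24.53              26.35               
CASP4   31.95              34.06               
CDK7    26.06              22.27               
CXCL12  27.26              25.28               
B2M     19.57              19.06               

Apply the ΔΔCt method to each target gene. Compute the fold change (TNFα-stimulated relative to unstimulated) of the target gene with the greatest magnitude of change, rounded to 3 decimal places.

MCL10: ΔΔCt = (26.35−19.06) − (24.53−19.57) = 7.29 − 4.96 = 2.33; fold change = 2^-2.33 = 0.199
CASP4: ΔΔCt = (34.06−19.06) − (31.95−19.57) = 15.00 − 12.38 = 2.62; fold change = 2^-2.62 = 0.163
CDK7: ΔΔCt = (22.27−19.06) − (26.06−19.57) = 3.21 − 6.49 = -3.28; fold change = 2^3.28 = 9.714
CXCL12: ΔΔCt = (25.28−19.06) − (27.26−19.57) = 6.22 − 7.69 = -1.47; fold change = 2^1.47 = 2.770
CDK7 has the largest |ΔΔCt| = 3.28.

9.714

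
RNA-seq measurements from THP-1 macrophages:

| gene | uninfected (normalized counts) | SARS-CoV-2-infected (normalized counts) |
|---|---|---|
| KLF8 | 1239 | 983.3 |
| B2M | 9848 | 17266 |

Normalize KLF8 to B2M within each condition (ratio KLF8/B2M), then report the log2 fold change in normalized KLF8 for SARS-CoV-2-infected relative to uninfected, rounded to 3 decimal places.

-1.144

KLF8/B2M (uninfected) = 1239 / 9848 = 0.12581
KLF8/B2M (SARS-CoV-2-infected) = 983.3 / 17266 = 0.05695
Fold change = 0.05695 / 0.12581 = 0.4527
log2(0.4527) = -1.1435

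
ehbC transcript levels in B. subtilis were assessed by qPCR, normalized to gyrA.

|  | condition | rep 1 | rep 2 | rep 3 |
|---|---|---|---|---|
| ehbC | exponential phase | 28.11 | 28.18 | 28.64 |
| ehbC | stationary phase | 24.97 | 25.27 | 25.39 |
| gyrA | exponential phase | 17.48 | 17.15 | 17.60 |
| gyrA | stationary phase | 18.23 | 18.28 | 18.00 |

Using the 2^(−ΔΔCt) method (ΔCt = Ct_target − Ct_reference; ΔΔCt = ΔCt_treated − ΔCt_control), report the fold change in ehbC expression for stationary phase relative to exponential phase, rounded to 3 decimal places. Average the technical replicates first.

Mean Ct: ehbC exponential phase 28.310; ehbC stationary phase 25.210; gyrA exponential phase 17.410; gyrA stationary phase 18.170
ΔCt(exponential phase) = 28.310 − 17.410 = 10.900
ΔCt(stationary phase) = 25.210 − 18.170 = 7.040
ΔΔCt = 7.040 − 10.900 = -3.860
Fold change = 2^(−(-3.860)) = 2^3.860 = 14.5203

14.520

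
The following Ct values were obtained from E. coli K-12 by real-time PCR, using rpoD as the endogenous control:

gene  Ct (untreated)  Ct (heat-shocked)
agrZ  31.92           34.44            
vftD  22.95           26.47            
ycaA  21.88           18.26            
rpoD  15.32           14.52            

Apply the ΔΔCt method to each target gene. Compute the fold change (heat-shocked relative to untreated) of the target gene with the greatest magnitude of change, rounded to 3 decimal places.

agrZ: ΔΔCt = (34.44−14.52) − (31.92−15.32) = 19.92 − 16.60 = 3.32; fold change = 2^-3.32 = 0.100
vftD: ΔΔCt = (26.47−14.52) − (22.95−15.32) = 11.95 − 7.63 = 4.32; fold change = 2^-4.32 = 0.050
ycaA: ΔΔCt = (18.26−14.52) − (21.88−15.32) = 3.74 − 6.56 = -2.82; fold change = 2^2.82 = 7.062
vftD has the largest |ΔΔCt| = 4.32.

0.050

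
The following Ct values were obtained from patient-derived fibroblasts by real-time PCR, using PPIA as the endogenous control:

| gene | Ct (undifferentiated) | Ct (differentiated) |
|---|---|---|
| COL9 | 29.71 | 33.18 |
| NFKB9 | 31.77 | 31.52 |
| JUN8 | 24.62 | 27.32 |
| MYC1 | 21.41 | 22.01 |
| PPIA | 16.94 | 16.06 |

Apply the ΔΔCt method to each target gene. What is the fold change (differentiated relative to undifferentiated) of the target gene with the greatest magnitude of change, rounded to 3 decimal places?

0.049

COL9: ΔΔCt = (33.18−16.06) − (29.71−16.94) = 17.12 − 12.77 = 4.35; fold change = 2^-4.35 = 0.049
NFKB9: ΔΔCt = (31.52−16.06) − (31.77−16.94) = 15.46 − 14.83 = 0.63; fold change = 2^-0.63 = 0.646
JUN8: ΔΔCt = (27.32−16.06) − (24.62−16.94) = 11.26 − 7.68 = 3.58; fold change = 2^-3.58 = 0.084
MYC1: ΔΔCt = (22.01−16.06) − (21.41−16.94) = 5.95 − 4.47 = 1.48; fold change = 2^-1.48 = 0.358
COL9 has the largest |ΔΔCt| = 4.35.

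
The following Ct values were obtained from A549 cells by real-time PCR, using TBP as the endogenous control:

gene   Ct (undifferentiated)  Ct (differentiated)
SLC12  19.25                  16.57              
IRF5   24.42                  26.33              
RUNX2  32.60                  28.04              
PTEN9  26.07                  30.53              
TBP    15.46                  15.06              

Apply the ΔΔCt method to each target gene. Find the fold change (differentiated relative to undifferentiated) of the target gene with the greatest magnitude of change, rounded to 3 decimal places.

0.034

SLC12: ΔΔCt = (16.57−15.06) − (19.25−15.46) = 1.51 − 3.79 = -2.28; fold change = 2^2.28 = 4.857
IRF5: ΔΔCt = (26.33−15.06) − (24.42−15.46) = 11.27 − 8.96 = 2.31; fold change = 2^-2.31 = 0.202
RUNX2: ΔΔCt = (28.04−15.06) − (32.60−15.46) = 12.98 − 17.14 = -4.16; fold change = 2^4.16 = 17.877
PTEN9: ΔΔCt = (30.53−15.06) − (26.07−15.46) = 15.47 − 10.61 = 4.86; fold change = 2^-4.86 = 0.034
PTEN9 has the largest |ΔΔCt| = 4.86.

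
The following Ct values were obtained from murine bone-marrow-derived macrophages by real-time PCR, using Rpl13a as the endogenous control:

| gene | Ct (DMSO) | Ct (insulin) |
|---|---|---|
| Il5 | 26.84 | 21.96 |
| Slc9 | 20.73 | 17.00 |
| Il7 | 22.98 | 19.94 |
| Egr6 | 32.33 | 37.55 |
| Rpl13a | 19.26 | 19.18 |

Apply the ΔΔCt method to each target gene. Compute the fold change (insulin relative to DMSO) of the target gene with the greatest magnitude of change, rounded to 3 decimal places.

Il5: ΔΔCt = (21.96−19.18) − (26.84−19.26) = 2.78 − 7.58 = -4.80; fold change = 2^4.80 = 27.858
Slc9: ΔΔCt = (17.00−19.18) − (20.73−19.26) = -2.18 − 1.47 = -3.65; fold change = 2^3.65 = 12.553
Il7: ΔΔCt = (19.94−19.18) − (22.98−19.26) = 0.76 − 3.72 = -2.96; fold change = 2^2.96 = 7.781
Egr6: ΔΔCt = (37.55−19.18) − (32.33−19.26) = 18.37 − 13.07 = 5.30; fold change = 2^-5.30 = 0.025
Egr6 has the largest |ΔΔCt| = 5.30.

0.025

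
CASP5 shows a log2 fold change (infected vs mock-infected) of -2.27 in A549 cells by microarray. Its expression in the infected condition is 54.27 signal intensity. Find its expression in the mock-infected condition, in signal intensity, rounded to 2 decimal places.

Fold change = 2^(-2.27) = 0.2073
mock-infected expression = 54.27 / 0.2073 = 261.76

261.76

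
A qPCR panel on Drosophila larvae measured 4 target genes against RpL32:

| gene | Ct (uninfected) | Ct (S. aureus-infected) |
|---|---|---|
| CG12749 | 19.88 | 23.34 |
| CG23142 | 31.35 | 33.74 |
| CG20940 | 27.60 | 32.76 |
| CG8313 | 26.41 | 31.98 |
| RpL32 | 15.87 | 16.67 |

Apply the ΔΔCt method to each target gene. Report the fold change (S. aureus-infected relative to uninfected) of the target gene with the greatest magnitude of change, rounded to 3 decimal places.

CG12749: ΔΔCt = (23.34−16.67) − (19.88−15.87) = 6.67 − 4.01 = 2.66; fold change = 2^-2.66 = 0.158
CG23142: ΔΔCt = (33.74−16.67) − (31.35−15.87) = 17.07 − 15.48 = 1.59; fold change = 2^-1.59 = 0.332
CG20940: ΔΔCt = (32.76−16.67) − (27.60−15.87) = 16.09 − 11.73 = 4.36; fold change = 2^-4.36 = 0.049
CG8313: ΔΔCt = (31.98−16.67) − (26.41−15.87) = 15.31 − 10.54 = 4.77; fold change = 2^-4.77 = 0.037
CG8313 has the largest |ΔΔCt| = 4.77.

0.037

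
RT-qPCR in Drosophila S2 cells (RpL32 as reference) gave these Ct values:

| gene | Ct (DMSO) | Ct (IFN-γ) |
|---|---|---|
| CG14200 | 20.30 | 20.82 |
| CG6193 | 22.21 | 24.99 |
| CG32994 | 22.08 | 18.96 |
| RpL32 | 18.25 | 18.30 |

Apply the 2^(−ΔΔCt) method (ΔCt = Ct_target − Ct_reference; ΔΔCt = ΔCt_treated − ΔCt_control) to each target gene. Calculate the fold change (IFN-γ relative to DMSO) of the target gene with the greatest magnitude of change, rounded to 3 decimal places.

9.000

CG14200: ΔΔCt = (20.82−18.30) − (20.30−18.25) = 2.52 − 2.05 = 0.47; fold change = 2^-0.47 = 0.722
CG6193: ΔΔCt = (24.99−18.30) − (22.21−18.25) = 6.69 − 3.96 = 2.73; fold change = 2^-2.73 = 0.151
CG32994: ΔΔCt = (18.96−18.30) − (22.08−18.25) = 0.66 − 3.83 = -3.17; fold change = 2^3.17 = 9.000
CG32994 has the largest |ΔΔCt| = 3.17.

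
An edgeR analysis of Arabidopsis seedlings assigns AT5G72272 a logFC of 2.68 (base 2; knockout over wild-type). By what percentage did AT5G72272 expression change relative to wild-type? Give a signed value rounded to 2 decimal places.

540.86%

Fold change = 2^(2.68) = 6.4086
Percent change = (FC − 1) × 100% = (6.4086 − 1) × 100 = 540.86%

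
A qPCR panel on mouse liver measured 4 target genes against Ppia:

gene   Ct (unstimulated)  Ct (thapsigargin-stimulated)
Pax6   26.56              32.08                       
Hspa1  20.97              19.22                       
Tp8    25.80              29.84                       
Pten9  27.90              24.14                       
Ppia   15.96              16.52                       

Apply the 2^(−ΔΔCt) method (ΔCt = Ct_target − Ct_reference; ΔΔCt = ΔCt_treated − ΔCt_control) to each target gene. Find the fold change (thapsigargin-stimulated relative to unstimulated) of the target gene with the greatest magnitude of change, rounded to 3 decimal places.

Pax6: ΔΔCt = (32.08−16.52) − (26.56−15.96) = 15.56 − 10.60 = 4.96; fold change = 2^-4.96 = 0.032
Hspa1: ΔΔCt = (19.22−16.52) − (20.97−15.96) = 2.70 − 5.01 = -2.31; fold change = 2^2.31 = 4.959
Tp8: ΔΔCt = (29.84−16.52) − (25.80−15.96) = 13.32 − 9.84 = 3.48; fold change = 2^-3.48 = 0.090
Pten9: ΔΔCt = (24.14−16.52) − (27.90−15.96) = 7.62 − 11.94 = -4.32; fold change = 2^4.32 = 19.973
Pax6 has the largest |ΔΔCt| = 4.96.

0.032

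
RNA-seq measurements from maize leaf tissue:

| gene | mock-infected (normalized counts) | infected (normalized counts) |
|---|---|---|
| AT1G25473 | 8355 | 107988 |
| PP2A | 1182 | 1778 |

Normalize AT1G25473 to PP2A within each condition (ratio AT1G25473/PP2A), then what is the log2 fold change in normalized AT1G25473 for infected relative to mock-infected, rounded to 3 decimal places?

3.103

AT1G25473/PP2A (mock-infected) = 8355 / 1182 = 7.0685
AT1G25473/PP2A (infected) = 107988 / 1778 = 60.736
Fold change = 60.736 / 7.0685 = 8.5924
log2(8.5924) = 3.1031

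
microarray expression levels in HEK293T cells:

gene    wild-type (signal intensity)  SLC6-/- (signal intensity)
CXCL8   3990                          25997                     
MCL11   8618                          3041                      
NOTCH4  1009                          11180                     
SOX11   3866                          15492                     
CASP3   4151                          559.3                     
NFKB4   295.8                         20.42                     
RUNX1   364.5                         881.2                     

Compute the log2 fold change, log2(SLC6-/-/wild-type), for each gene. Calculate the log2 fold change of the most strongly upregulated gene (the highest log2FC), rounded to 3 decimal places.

log2(25997/3990) = 2.704  (CXCL8)
log2(3041/8618) = -1.503  (MCL11)
log2(11180/1009) = 3.470  (NOTCH4)
log2(15492/3866) = 2.003  (SOX11)
log2(559.3/4151) = -2.892  (CASP3)
log2(20.42/295.8) = -3.857  (NFKB4)
log2(881.2/364.5) = 1.274  (RUNX1)
NOTCH4 is most strongly upregulated.

3.470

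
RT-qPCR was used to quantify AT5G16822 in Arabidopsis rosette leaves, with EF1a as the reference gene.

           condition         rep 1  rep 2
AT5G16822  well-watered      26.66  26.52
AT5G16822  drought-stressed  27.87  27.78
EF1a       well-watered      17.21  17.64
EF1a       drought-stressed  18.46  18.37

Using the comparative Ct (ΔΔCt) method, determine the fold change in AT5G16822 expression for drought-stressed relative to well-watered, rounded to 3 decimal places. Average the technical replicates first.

0.844

Mean Ct: AT5G16822 well-watered 26.590; AT5G16822 drought-stressed 27.825; EF1a well-watered 17.425; EF1a drought-stressed 18.415
ΔCt(well-watered) = 26.590 − 17.425 = 9.165
ΔCt(drought-stressed) = 27.825 − 18.415 = 9.410
ΔΔCt = 9.410 − 9.165 = 0.245
Fold change = 2^(−0.245) = 0.8438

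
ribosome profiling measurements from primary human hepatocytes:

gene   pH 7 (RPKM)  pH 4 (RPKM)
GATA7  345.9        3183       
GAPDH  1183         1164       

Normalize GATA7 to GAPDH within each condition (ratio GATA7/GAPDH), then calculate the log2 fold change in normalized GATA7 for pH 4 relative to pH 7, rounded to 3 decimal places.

3.225

GATA7/GAPDH (pH 7) = 345.9 / 1183 = 0.29239
GATA7/GAPDH (pH 4) = 3183 / 1164 = 2.7345
Fold change = 2.7345 / 0.29239 = 9.3523
log2(9.3523) = 3.2253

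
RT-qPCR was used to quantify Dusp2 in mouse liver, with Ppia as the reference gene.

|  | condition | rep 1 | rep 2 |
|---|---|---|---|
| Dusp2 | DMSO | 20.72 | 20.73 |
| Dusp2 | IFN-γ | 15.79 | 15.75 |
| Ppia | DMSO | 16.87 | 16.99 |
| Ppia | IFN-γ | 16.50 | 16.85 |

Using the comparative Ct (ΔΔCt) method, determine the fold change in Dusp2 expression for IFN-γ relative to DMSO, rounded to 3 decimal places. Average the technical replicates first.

25.992

Mean Ct: Dusp2 DMSO 20.725; Dusp2 IFN-γ 15.770; Ppia DMSO 16.930; Ppia IFN-γ 16.675
ΔCt(DMSO) = 20.725 − 16.930 = 3.795
ΔCt(IFN-γ) = 15.770 − 16.675 = -0.905
ΔΔCt = -0.905 − 3.795 = -4.700
Fold change = 2^(−(-4.700)) = 2^4.700 = 25.9921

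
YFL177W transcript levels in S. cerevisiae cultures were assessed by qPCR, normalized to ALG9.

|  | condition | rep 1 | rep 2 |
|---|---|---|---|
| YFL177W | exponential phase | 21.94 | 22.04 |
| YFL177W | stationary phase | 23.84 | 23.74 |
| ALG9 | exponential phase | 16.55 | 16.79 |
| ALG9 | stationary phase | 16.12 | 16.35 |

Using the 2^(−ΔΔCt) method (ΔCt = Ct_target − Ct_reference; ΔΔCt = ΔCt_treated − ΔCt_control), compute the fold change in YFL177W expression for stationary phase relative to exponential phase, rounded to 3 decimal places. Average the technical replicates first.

0.212

Mean Ct: YFL177W exponential phase 21.990; YFL177W stationary phase 23.790; ALG9 exponential phase 16.670; ALG9 stationary phase 16.235
ΔCt(exponential phase) = 21.990 − 16.670 = 5.320
ΔCt(stationary phase) = 23.790 − 16.235 = 7.555
ΔΔCt = 7.555 − 5.320 = 2.235
Fold change = 2^(−2.235) = 0.2124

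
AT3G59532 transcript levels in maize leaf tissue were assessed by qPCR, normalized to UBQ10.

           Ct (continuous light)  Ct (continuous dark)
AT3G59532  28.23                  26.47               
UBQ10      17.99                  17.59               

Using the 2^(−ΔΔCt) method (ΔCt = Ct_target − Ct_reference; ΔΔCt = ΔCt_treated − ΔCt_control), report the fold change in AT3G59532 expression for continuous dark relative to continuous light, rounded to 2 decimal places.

ΔCt(continuous light) = 28.230 − 17.990 = 10.240
ΔCt(continuous dark) = 26.470 − 17.590 = 8.880
ΔΔCt = 8.880 − 10.240 = -1.360
Fold change = 2^(−(-1.360)) = 2^1.360 = 2.567

2.57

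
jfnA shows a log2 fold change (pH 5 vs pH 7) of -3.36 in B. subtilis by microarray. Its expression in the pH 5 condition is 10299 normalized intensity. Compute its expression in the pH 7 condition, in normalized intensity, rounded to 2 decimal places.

105744.03

Fold change = 2^(-3.36) = 0.0974
pH 7 expression = 10299 / 0.0974 = 105744.03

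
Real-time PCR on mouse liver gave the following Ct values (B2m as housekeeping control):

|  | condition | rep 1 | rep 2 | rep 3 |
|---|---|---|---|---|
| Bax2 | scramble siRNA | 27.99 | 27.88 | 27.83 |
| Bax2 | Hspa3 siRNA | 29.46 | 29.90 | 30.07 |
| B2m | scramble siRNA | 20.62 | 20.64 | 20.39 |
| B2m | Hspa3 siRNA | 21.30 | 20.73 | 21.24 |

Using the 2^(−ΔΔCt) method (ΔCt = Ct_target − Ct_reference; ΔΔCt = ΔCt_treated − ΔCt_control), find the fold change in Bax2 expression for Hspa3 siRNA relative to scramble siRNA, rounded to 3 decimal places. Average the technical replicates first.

Mean Ct: Bax2 scramble siRNA 27.900; Bax2 Hspa3 siRNA 29.810; B2m scramble siRNA 20.550; B2m Hspa3 siRNA 21.090
ΔCt(scramble siRNA) = 27.900 − 20.550 = 7.350
ΔCt(Hspa3 siRNA) = 29.810 − 21.090 = 8.720
ΔΔCt = 8.720 − 7.350 = 1.370
Fold change = 2^(−1.370) = 0.3869

0.387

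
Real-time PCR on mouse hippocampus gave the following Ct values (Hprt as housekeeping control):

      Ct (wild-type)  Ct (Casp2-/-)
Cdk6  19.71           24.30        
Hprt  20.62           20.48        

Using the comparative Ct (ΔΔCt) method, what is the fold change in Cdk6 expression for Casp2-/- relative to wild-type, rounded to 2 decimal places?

ΔCt(wild-type) = 19.710 − 20.620 = -0.910
ΔCt(Casp2-/-) = 24.300 − 20.480 = 3.820
ΔΔCt = 3.820 − (-0.910) = 4.730
Fold change = 2^(−4.730) = 0.038

0.04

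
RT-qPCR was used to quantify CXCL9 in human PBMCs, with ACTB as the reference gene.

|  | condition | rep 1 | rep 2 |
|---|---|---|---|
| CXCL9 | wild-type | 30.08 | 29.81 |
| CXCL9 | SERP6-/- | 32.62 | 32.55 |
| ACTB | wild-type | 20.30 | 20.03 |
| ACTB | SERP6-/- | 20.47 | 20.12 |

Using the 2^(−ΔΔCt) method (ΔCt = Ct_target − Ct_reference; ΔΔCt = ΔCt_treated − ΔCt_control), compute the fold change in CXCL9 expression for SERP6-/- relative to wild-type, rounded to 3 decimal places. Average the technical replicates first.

0.176

Mean Ct: CXCL9 wild-type 29.945; CXCL9 SERP6-/- 32.585; ACTB wild-type 20.165; ACTB SERP6-/- 20.295
ΔCt(wild-type) = 29.945 − 20.165 = 9.780
ΔCt(SERP6-/-) = 32.585 − 20.295 = 12.290
ΔΔCt = 12.290 − 9.780 = 2.510
Fold change = 2^(−2.510) = 0.1756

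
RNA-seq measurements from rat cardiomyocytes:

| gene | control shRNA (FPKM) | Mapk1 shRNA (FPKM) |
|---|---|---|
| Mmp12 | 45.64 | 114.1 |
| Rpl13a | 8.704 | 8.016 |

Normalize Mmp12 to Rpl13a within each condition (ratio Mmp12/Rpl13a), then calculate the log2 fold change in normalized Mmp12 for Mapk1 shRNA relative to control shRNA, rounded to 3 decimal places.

Mmp12/Rpl13a (control shRNA) = 45.64 / 8.704 = 5.2436
Mmp12/Rpl13a (Mapk1 shRNA) = 114.1 / 8.016 = 14.234
Fold change = 14.234 / 5.2436 = 2.7146
log2(2.7146) = 1.4407

1.441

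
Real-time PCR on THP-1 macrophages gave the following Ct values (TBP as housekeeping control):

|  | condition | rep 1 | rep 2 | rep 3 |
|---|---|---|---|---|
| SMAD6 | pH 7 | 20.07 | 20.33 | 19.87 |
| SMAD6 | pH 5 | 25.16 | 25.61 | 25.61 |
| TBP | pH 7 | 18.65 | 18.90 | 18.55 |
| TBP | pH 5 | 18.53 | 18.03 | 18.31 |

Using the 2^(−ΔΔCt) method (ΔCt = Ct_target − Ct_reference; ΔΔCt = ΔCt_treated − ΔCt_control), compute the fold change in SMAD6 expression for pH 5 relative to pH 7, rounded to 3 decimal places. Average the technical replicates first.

Mean Ct: SMAD6 pH 7 20.090; SMAD6 pH 5 25.460; TBP pH 7 18.700; TBP pH 5 18.290
ΔCt(pH 7) = 20.090 − 18.700 = 1.390
ΔCt(pH 5) = 25.460 − 18.290 = 7.170
ΔΔCt = 7.170 − 1.390 = 5.780
Fold change = 2^(−5.780) = 0.0182

0.018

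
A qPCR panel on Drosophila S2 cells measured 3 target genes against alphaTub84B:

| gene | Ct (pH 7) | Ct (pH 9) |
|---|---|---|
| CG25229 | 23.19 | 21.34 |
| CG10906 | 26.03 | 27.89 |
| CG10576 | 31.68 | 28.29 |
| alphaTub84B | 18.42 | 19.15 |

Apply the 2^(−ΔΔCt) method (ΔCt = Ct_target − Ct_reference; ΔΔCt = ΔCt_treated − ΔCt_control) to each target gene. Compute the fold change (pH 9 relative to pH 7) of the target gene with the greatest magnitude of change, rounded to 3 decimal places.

CG25229: ΔΔCt = (21.34−19.15) − (23.19−18.42) = 2.19 − 4.77 = -2.58; fold change = 2^2.58 = 5.979
CG10906: ΔΔCt = (27.89−19.15) − (26.03−18.42) = 8.74 − 7.61 = 1.13; fold change = 2^-1.13 = 0.457
CG10576: ΔΔCt = (28.29−19.15) − (31.68−18.42) = 9.14 − 13.26 = -4.12; fold change = 2^4.12 = 17.388
CG10576 has the largest |ΔΔCt| = 4.12.

17.388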